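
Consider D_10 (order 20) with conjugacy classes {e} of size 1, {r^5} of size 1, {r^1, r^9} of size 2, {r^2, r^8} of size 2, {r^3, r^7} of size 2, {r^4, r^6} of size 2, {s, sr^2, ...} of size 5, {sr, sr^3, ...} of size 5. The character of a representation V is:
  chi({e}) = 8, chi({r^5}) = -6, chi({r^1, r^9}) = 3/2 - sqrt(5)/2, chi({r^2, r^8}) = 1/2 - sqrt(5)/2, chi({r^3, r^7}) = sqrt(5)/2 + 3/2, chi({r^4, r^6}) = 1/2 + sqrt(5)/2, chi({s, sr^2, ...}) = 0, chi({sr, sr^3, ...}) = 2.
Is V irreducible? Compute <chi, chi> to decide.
Not irreducible (reducible): <chi, chi> = 7 > 1.

Explanation: <chi, chi> = (1/|G|) sum_C |C| * |chi(C)|^2 = (1/20)[1*|8|^2 + 1*|-6|^2 + 2*|3/2 - sqrt(5)/2|^2 + 2*|1/2 - sqrt(5)/2|^2 + 2*|sqrt(5)/2 + 3/2|^2 + 2*|1/2 + sqrt(5)/2|^2 + 5*|0|^2 + 5*|2|^2]
  = (1/20)[(64) + (36) + (7 - 3*sqrt(5)) + (3 - sqrt(5)) + (3*sqrt(5) + 7) + (sqrt(5) + 3) + (0) + (20)] = 140/20 = 7.
A character is irreducible iff <chi, chi> = 1, so this representation is reducible.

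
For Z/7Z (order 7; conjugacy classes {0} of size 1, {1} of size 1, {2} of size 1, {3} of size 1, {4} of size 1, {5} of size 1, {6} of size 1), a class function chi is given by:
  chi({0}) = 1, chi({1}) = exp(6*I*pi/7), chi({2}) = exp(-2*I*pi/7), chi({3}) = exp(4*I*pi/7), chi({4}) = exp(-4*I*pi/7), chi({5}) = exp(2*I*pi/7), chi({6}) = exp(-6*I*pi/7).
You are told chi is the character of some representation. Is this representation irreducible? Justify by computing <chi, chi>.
Irreducible: <chi, chi> = 1.

Justification: <chi, chi> = (1/|G|) sum_C |C| * |chi(C)|^2 = (1/7)[1*|1|^2 + 1*|exp(6*I*pi/7)|^2 + 1*|exp(-2*I*pi/7)|^2 + 1*|exp(4*I*pi/7)|^2 + 1*|exp(-4*I*pi/7)|^2 + 1*|exp(2*I*pi/7)|^2 + 1*|exp(-6*I*pi/7)|^2]
  = (1/7)[(1) + (1) + (1) + (1) + (1) + (1) + (1)] = 7/7 = 1.
(Exp terms are combined using exp(i*s)*conj(exp(i*t)) = exp(i*(s-t)), and sums of them are collapsed using the identity that for every m > 1 the m distinct m-th roots of unity sum to 0, e.g. 1 + exp(2*I*pi/3) + exp(-2*I*pi/3) = 0.)
A character is irreducible iff <chi, chi> = 1, so this representation is irreducible.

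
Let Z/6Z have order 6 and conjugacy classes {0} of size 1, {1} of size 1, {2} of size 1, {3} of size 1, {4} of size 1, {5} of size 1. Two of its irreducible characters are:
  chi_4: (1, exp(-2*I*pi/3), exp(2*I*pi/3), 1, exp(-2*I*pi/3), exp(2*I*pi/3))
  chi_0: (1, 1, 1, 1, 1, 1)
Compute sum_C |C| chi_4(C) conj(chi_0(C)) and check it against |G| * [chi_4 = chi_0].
Sum = 0; so <chi_4, chi_0> = 0 (distinct irreducibles are orthogonal).

Argument: Compute term by term over conjugacy classes (|C| * chi_4(C) * conj(chi_0(C))):
  1*(1)*conj(1) + 1*(exp(-2*I*pi/3))*conj(1) + 1*(exp(2*I*pi/3))*conj(1) + 1*(1)*conj(1) + 1*(exp(-2*I*pi/3))*conj(1) + 1*(exp(2*I*pi/3))*conj(1)
  = (1) + (exp(-2*I*pi/3)) + (exp(2*I*pi/3)) + (1) + (exp(-2*I*pi/3)) + (exp(2*I*pi/3))
  = 0.
(Exp terms are combined using exp(i*s)*conj(exp(i*t)) = exp(i*(s-t)), and sums of them are collapsed using the identity that for every m > 1 the m distinct m-th roots of unity sum to 0, e.g. 1 + exp(2*I*pi/3) + exp(-2*I*pi/3) = 0.)
Dividing by |G| = 6 gives 0/6 = 0, matching the row-orthogonality relation <chi_4, chi_0> = [chi_4 = chi_0].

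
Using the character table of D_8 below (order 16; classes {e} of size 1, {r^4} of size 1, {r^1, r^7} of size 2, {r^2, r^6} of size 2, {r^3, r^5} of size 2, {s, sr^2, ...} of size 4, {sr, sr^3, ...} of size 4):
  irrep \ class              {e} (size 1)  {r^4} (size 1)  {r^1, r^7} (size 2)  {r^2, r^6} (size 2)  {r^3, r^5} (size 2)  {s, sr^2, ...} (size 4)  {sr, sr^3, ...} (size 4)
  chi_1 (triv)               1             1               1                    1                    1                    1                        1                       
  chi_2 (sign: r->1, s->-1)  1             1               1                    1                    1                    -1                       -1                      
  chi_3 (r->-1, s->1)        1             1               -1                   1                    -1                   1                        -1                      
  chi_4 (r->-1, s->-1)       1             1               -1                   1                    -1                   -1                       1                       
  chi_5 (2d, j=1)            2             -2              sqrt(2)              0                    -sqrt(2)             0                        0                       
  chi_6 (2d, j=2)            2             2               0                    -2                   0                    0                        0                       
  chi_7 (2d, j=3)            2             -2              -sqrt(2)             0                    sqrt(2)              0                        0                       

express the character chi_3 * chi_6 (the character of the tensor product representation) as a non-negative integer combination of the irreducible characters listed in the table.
chi_3 tensor chi_6 = chi_6 (all other irreducibles have multiplicity 0).

Solution. The character of a tensor product is the pointwise product (chi_3 * chi_6)(C) = chi_3(C) * chi_6(C):
  {e}: (1)*(2), {r^4}: (1)*(2), {r^1, r^7}: (-1)*(0), {r^2, r^6}: (1)*(-2), {r^3, r^5}: (-1)*(0), {s, sr^2, ...}: (1)*(0), {sr, sr^3, ...}: (-1)*(0)
so (chi_3 * chi_6) takes values
  {e} -> 2, {r^4} -> 2, {r^1, r^7} -> 0, {r^2, r^6} -> -2, {r^3, r^5} -> 0, {s, sr^2, ...} -> 0, {sr, sr^3, ...} -> 0.
Now take the inner product of this character with each irreducible chi from the table, <chi_3*chi_6, chi> = (1/16) sum_C |C| (chi_3*chi_6)(C) conj(chi(C)):
  <chi_3*chi_6, chi_1> = (1/16)[1*(2)*conj(1) + 1*(2)*conj(1) + 2*(0)*conj(1) + 2*(-2)*conj(1) + 2*(0)*conj(1) + 4*(0)*conj(1) + 4*(0)*conj(1)]
      = (1/16)[(2) + (2) + (0) + (-4) + (0) + (0) + (0)] = 0/16 = 0
  <chi_3*chi_6, chi_2> = (1/16)[1*(2)*conj(1) + 1*(2)*conj(1) + 2*(0)*conj(1) + 2*(-2)*conj(1) + 2*(0)*conj(1) + 4*(0)*conj(-1) + 4*(0)*conj(-1)]
      = (1/16)[(2) + (2) + (0) + (-4) + (0) + (0) + (0)] = 0/16 = 0
  <chi_3*chi_6, chi_3> = (1/16)[1*(2)*conj(1) + 1*(2)*conj(1) + 2*(0)*conj(-1) + 2*(-2)*conj(1) + 2*(0)*conj(-1) + 4*(0)*conj(1) + 4*(0)*conj(-1)]
      = (1/16)[(2) + (2) + (0) + (-4) + (0) + (0) + (0)] = 0/16 = 0
  <chi_3*chi_6, chi_4> = (1/16)[1*(2)*conj(1) + 1*(2)*conj(1) + 2*(0)*conj(-1) + 2*(-2)*conj(1) + 2*(0)*conj(-1) + 4*(0)*conj(-1) + 4*(0)*conj(1)]
      = (1/16)[(2) + (2) + (0) + (-4) + (0) + (0) + (0)] = 0/16 = 0
  <chi_3*chi_6, chi_5> = (1/16)[1*(2)*conj(2) + 1*(2)*conj(-2) + 2*(0)*conj(sqrt(2)) + 2*(-2)*conj(0) + 2*(0)*conj(-sqrt(2)) + 4*(0)*conj(0) + 4*(0)*conj(0)]
      = (1/16)[(4) + (-4) + (0) + (0) + (0) + (0) + (0)] = 0/16 = 0
  <chi_3*chi_6, chi_6> = (1/16)[1*(2)*conj(2) + 1*(2)*conj(2) + 2*(0)*conj(0) + 2*(-2)*conj(-2) + 2*(0)*conj(0) + 4*(0)*conj(0) + 4*(0)*conj(0)]
      = (1/16)[(4) + (4) + (0) + (8) + (0) + (0) + (0)] = 16/16 = 1
  <chi_3*chi_6, chi_7> = (1/16)[1*(2)*conj(2) + 1*(2)*conj(-2) + 2*(0)*conj(-sqrt(2)) + 2*(-2)*conj(0) + 2*(0)*conj(sqrt(2)) + 4*(0)*conj(0) + 4*(0)*conj(0)]
      = (1/16)[(4) + (-4) + (0) + (0) + (0) + (0) + (0)] = 0/16 = 0
Hence the multiplicities are chi_6: 1. Dimension check: dim(chi_3)*dim(chi_6) = 1*2 = 2 and sum (mult * dim) = 1*2 = 2.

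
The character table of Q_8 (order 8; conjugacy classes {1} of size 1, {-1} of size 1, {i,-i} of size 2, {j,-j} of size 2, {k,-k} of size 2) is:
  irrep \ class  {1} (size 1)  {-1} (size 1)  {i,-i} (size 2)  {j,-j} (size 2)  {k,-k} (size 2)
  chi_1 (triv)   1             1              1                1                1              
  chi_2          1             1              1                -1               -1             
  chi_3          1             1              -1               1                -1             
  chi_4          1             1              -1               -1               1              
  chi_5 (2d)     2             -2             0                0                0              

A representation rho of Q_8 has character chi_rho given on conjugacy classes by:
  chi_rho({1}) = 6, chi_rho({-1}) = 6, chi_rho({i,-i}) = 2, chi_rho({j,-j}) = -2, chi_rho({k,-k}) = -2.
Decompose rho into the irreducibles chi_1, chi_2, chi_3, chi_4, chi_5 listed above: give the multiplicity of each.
Multiplicities: chi_1: 1, chi_2: 3, chi_3: 1, chi_4: 1, chi_5: 0.

Reasoning: Use <chi_rho, chi> = (1/|G|) sum_C |C| * chi_rho(C) * conj(chi(C)) with |G| = 8 for each irreducible chi in the table:
  <chi_rho, chi_1> = (1/8)[1*(6)*conj(1) + 1*(6)*conj(1) + 2*(2)*conj(1) + 2*(-2)*conj(1) + 2*(-2)*conj(1)]
      = (1/8)[(6) + (6) + (4) + (-4) + (-4)] = 8/8 = 1
  <chi_rho, chi_2> = (1/8)[1*(6)*conj(1) + 1*(6)*conj(1) + 2*(2)*conj(1) + 2*(-2)*conj(-1) + 2*(-2)*conj(-1)]
      = (1/8)[(6) + (6) + (4) + (4) + (4)] = 24/8 = 3
  <chi_rho, chi_3> = (1/8)[1*(6)*conj(1) + 1*(6)*conj(1) + 2*(2)*conj(-1) + 2*(-2)*conj(1) + 2*(-2)*conj(-1)]
      = (1/8)[(6) + (6) + (-4) + (-4) + (4)] = 8/8 = 1
  <chi_rho, chi_4> = (1/8)[1*(6)*conj(1) + 1*(6)*conj(1) + 2*(2)*conj(-1) + 2*(-2)*conj(-1) + 2*(-2)*conj(1)]
      = (1/8)[(6) + (6) + (-4) + (4) + (-4)] = 8/8 = 1
  <chi_rho, chi_5> = (1/8)[1*(6)*conj(2) + 1*(6)*conj(-2) + 2*(2)*conj(0) + 2*(-2)*conj(0) + 2*(-2)*conj(0)]
      = (1/8)[(12) + (-12) + (0) + (0) + (0)] = 0/8 = 0
Dimension check: dim(rho) = sum (mult * dim) = 1*1 + 3*1 + 1*1 + 1*1 + 0*2 = 6 = chi_rho(e) = 6.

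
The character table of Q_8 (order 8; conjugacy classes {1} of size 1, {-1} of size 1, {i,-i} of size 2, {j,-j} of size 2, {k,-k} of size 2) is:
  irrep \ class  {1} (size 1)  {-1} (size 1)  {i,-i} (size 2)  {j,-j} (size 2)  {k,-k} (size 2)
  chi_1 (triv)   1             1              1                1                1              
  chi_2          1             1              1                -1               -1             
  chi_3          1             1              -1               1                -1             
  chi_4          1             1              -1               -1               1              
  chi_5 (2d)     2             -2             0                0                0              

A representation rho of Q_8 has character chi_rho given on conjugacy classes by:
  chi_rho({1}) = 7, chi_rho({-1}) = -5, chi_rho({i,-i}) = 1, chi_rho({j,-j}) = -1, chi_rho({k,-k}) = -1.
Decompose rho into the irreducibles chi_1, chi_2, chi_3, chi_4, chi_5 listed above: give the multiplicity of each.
Multiplicities: chi_1: 0, chi_2: 1, chi_3: 0, chi_4: 0, chi_5: 3.

Why: Use <chi_rho, chi> = (1/|G|) sum_C |C| * chi_rho(C) * conj(chi(C)) with |G| = 8 for each irreducible chi in the table:
  <chi_rho, chi_1> = (1/8)[1*(7)*conj(1) + 1*(-5)*conj(1) + 2*(1)*conj(1) + 2*(-1)*conj(1) + 2*(-1)*conj(1)]
      = (1/8)[(7) + (-5) + (2) + (-2) + (-2)] = 0/8 = 0
  <chi_rho, chi_2> = (1/8)[1*(7)*conj(1) + 1*(-5)*conj(1) + 2*(1)*conj(1) + 2*(-1)*conj(-1) + 2*(-1)*conj(-1)]
      = (1/8)[(7) + (-5) + (2) + (2) + (2)] = 8/8 = 1
  <chi_rho, chi_3> = (1/8)[1*(7)*conj(1) + 1*(-5)*conj(1) + 2*(1)*conj(-1) + 2*(-1)*conj(1) + 2*(-1)*conj(-1)]
      = (1/8)[(7) + (-5) + (-2) + (-2) + (2)] = 0/8 = 0
  <chi_rho, chi_4> = (1/8)[1*(7)*conj(1) + 1*(-5)*conj(1) + 2*(1)*conj(-1) + 2*(-1)*conj(-1) + 2*(-1)*conj(1)]
      = (1/8)[(7) + (-5) + (-2) + (2) + (-2)] = 0/8 = 0
  <chi_rho, chi_5> = (1/8)[1*(7)*conj(2) + 1*(-5)*conj(-2) + 2*(1)*conj(0) + 2*(-1)*conj(0) + 2*(-1)*conj(0)]
      = (1/8)[(14) + (10) + (0) + (0) + (0)] = 24/8 = 3
Dimension check: dim(rho) = sum (mult * dim) = 0*1 + 1*1 + 0*1 + 0*1 + 3*2 = 7 = chi_rho(e) = 7.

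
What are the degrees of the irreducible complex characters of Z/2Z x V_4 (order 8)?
Dimensions: 1, 1, 1, 1, 1, 1, 1, 1

Details: There are 8 irreducibles (= number of conjugacy classes). Their dimensions d_i satisfy sum d_i^2 = |G| = 8: 1 + 1 + 1 + 1 + 1 + 1 + 1 + 1 = 8. (For the product with Z/2Z: each of the 2 1-dim characters of Z/2Z tensors with each irrep of V_4, giving 2 copies of each V_4-dimension.)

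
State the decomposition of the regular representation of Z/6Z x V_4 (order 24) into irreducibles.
Each irreducible V_i of dimension d_i appears with multiplicity d_i, i.e. rho_reg = (direct sum over all irreducibles V_i) d_i V_i. The irreducible dimensions for Z/6Z x V_4 are 1, 1, 1, 1, 1, 1, 1, 1, 1, 1, 1, 1, 1, 1, 1, 1, 1, 1, 1, 1, 1, 1, 1, 1: 24 irreducibles of dimension 1, each with multiplicity 1. Total dimension 24*1*1 = 24 = |G|.

Reasoning: General theorem: in the regular representation of a finite group G, each irreducible appears with multiplicity equal to its dimension. Check: dim(rho_reg) = sum d_i^2 = 1 + 1 + 1 + 1 + 1 + 1 + 1 + 1 + 1 + 1 + 1 + 1 + 1 + 1 + 1 + 1 + 1 + 1 + 1 + 1 + 1 + 1 + 1 + 1 = 24 = |G|.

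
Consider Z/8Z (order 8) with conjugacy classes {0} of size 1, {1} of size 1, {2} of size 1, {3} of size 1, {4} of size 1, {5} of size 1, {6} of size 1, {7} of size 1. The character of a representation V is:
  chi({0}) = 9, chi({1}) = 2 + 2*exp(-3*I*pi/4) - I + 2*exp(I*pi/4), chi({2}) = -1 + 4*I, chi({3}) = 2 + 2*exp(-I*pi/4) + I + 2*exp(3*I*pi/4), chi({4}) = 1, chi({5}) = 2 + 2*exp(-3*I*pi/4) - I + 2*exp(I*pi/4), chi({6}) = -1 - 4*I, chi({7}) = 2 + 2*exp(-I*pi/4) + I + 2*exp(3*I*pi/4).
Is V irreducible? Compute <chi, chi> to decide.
Not irreducible (reducible): <chi, chi> = 17 > 1.

Justification: <chi, chi> = (1/|G|) sum_C |C| * |chi(C)|^2 = (1/8)[1*|9|^2 + 1*|2 + 2*exp(-3*I*pi/4) - I + 2*exp(I*pi/4)|^2 + 1*|-1 + 4*I|^2 + 1*|2 + 2*exp(-I*pi/4) + I + 2*exp(3*I*pi/4)|^2 + 1*|1|^2 + 1*|2 + 2*exp(-3*I*pi/4) - I + 2*exp(I*pi/4)|^2 + 1*|-1 - 4*I|^2 + 1*|2 + 2*exp(-I*pi/4) + I + 2*exp(3*I*pi/4)|^2]
  = (1/8)[(81) + (5) + (17) + (5) + (1) + (5) + (17) + (5)] = 136/8 = 17.
(Exp terms are combined using exp(i*s)*conj(exp(i*t)) = exp(i*(s-t)), and sums of them are collapsed using the identity that for every m > 1 the m distinct m-th roots of unity sum to 0, e.g. 1 + exp(2*I*pi/3) + exp(-2*I*pi/3) = 0.)
A character is irreducible iff <chi, chi> = 1, so this representation is reducible.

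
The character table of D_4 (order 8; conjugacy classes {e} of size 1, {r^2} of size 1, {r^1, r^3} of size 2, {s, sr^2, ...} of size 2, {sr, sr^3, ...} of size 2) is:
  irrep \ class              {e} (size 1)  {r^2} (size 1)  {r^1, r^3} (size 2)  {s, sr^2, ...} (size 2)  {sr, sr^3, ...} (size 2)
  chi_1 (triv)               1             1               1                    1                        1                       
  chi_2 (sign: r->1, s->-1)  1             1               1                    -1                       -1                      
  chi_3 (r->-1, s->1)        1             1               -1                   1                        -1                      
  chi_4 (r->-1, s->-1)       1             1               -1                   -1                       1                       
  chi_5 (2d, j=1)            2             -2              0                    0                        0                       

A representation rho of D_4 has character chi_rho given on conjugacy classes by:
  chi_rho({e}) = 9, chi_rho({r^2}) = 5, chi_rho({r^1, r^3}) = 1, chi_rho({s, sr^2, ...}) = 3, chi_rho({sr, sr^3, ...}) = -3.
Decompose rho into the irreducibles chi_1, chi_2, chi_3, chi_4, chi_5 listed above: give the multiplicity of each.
Multiplicities: chi_1: 2, chi_2: 2, chi_3: 3, chi_4: 0, chi_5: 1.

Argument: Use <chi_rho, chi> = (1/|G|) sum_C |C| * chi_rho(C) * conj(chi(C)) with |G| = 8 for each irreducible chi in the table:
  <chi_rho, chi_1> = (1/8)[1*(9)*conj(1) + 1*(5)*conj(1) + 2*(1)*conj(1) + 2*(3)*conj(1) + 2*(-3)*conj(1)]
      = (1/8)[(9) + (5) + (2) + (6) + (-6)] = 16/8 = 2
  <chi_rho, chi_2> = (1/8)[1*(9)*conj(1) + 1*(5)*conj(1) + 2*(1)*conj(1) + 2*(3)*conj(-1) + 2*(-3)*conj(-1)]
      = (1/8)[(9) + (5) + (2) + (-6) + (6)] = 16/8 = 2
  <chi_rho, chi_3> = (1/8)[1*(9)*conj(1) + 1*(5)*conj(1) + 2*(1)*conj(-1) + 2*(3)*conj(1) + 2*(-3)*conj(-1)]
      = (1/8)[(9) + (5) + (-2) + (6) + (6)] = 24/8 = 3
  <chi_rho, chi_4> = (1/8)[1*(9)*conj(1) + 1*(5)*conj(1) + 2*(1)*conj(-1) + 2*(3)*conj(-1) + 2*(-3)*conj(1)]
      = (1/8)[(9) + (5) + (-2) + (-6) + (-6)] = 0/8 = 0
  <chi_rho, chi_5> = (1/8)[1*(9)*conj(2) + 1*(5)*conj(-2) + 2*(1)*conj(0) + 2*(3)*conj(0) + 2*(-3)*conj(0)]
      = (1/8)[(18) + (-10) + (0) + (0) + (0)] = 8/8 = 1
Dimension check: dim(rho) = sum (mult * dim) = 2*1 + 2*1 + 3*1 + 0*1 + 1*2 = 9 = chi_rho(e) = 9.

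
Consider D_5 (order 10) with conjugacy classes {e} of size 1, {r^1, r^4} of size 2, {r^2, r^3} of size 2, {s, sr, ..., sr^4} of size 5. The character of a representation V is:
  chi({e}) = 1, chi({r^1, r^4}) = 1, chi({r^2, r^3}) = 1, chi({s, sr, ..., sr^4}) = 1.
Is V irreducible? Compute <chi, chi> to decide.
Irreducible: <chi, chi> = 1.

Working: <chi, chi> = (1/|G|) sum_C |C| * |chi(C)|^2 = (1/10)[1*|1|^2 + 2*|1|^2 + 2*|1|^2 + 5*|1|^2]
  = (1/10)[(1) + (2) + (2) + (5)] = 10/10 = 1.
A character is irreducible iff <chi, chi> = 1, so this representation is irreducible.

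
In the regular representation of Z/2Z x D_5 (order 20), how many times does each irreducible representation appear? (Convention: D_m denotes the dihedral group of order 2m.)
Each irreducible V_i of dimension d_i appears with multiplicity d_i, i.e. rho_reg = (direct sum over all irreducibles V_i) d_i V_i. The irreducible dimensions for Z/2Z x D_5 are 1, 1, 1, 1, 2, 2, 2, 2: 4 irreducibles of dimension 1, each with multiplicity 1; 4 irreducibles of dimension 2, each with multiplicity 2. Total dimension 4*1*1 + 4*2*2 = 20 = |G|.

Justification: General theorem: in the regular representation of a finite group G, each irreducible appears with multiplicity equal to its dimension. Check: dim(rho_reg) = sum d_i^2 = 1 + 1 + 1 + 1 + 4 + 4 + 4 + 4 = 20 = |G|.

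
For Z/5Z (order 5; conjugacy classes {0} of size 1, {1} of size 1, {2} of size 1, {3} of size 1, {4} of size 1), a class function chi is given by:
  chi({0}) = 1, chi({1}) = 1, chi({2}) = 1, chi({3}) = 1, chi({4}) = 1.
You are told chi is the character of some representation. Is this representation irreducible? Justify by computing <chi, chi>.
Irreducible: <chi, chi> = 1.

Justification: <chi, chi> = (1/|G|) sum_C |C| * |chi(C)|^2 = (1/5)[1*|1|^2 + 1*|1|^2 + 1*|1|^2 + 1*|1|^2 + 1*|1|^2]
  = (1/5)[(1) + (1) + (1) + (1) + (1)] = 5/5 = 1.
(Exp terms are combined using exp(i*s)*conj(exp(i*t)) = exp(i*(s-t)), and sums of them are collapsed using the identity that for every m > 1 the m distinct m-th roots of unity sum to 0, e.g. 1 + exp(2*I*pi/3) + exp(-2*I*pi/3) = 0.)
A character is irreducible iff <chi, chi> = 1, so this representation is irreducible.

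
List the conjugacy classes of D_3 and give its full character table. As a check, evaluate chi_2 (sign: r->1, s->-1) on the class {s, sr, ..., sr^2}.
Conjugacy classes: {e} of size 1, {r^1, r^2} of size 2, {s, sr, ..., sr^2} of size 3.
Character table:
  irrep \ class              {e} (size 1)  {r^1, r^2} (size 2)  {s, sr, ..., sr^2} (size 3)
  chi_1 (triv)               1             1                    1                          
  chi_2 (sign: r->1, s->-1)  1             1                    -1                         
  chi_3 (2d, j=1)            2             -1                   0                          

Spot check: chi_2 (sign: r->1, s->-1) on {s, sr, ..., sr^2} = -1.

Proof sketch: D_3 has order 2*3 = 6 with 3 conjugacy classes, hence 3 irreducibles. Sum of squared dims 1 + 1 + 4 = 6 = |G|. Linear characters come from the abelianisation; the 2-dimensional irreps have character r^k -> 2*cos(2*pi*j*k/3), reflections -> 0.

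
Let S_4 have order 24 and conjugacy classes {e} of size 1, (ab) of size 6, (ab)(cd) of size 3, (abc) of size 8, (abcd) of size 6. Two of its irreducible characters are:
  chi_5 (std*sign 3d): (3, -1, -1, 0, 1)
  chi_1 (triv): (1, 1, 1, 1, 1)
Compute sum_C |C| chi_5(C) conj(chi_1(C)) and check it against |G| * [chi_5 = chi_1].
Sum = 0; so <chi_5, chi_1> = 0 (distinct irreducibles are orthogonal).

Justification: Compute term by term over conjugacy classes (|C| * chi_5(C) * conj(chi_1(C))):
  1*(3)*conj(1) + 6*(-1)*conj(1) + 3*(-1)*conj(1) + 8*(0)*conj(1) + 6*(1)*conj(1)
  = (3) + (-6) + (-3) + (0) + (6)
  = 0.
Dividing by |G| = 24 gives 0/24 = 0, matching the row-orthogonality relation <chi_5, chi_1> = [chi_5 = chi_1].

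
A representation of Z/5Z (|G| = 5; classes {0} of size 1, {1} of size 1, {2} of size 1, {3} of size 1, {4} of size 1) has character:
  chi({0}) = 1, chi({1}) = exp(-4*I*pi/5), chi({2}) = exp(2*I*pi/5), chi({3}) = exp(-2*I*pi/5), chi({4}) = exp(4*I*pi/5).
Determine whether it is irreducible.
Irreducible: <chi, chi> = 1.

Why: <chi, chi> = (1/|G|) sum_C |C| * |chi(C)|^2 = (1/5)[1*|1|^2 + 1*|exp(-4*I*pi/5)|^2 + 1*|exp(2*I*pi/5)|^2 + 1*|exp(-2*I*pi/5)|^2 + 1*|exp(4*I*pi/5)|^2]
  = (1/5)[(1) + (1) + (1) + (1) + (1)] = 5/5 = 1.
(Exp terms are combined using exp(i*s)*conj(exp(i*t)) = exp(i*(s-t)), and sums of them are collapsed using the identity that for every m > 1 the m distinct m-th roots of unity sum to 0, e.g. 1 + exp(2*I*pi/3) + exp(-2*I*pi/3) = 0.)
A character is irreducible iff <chi, chi> = 1, so this representation is irreducible.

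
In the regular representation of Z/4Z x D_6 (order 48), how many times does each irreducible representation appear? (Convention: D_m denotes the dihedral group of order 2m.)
Each irreducible V_i of dimension d_i appears with multiplicity d_i, i.e. rho_reg = (direct sum over all irreducibles V_i) d_i V_i. The irreducible dimensions for Z/4Z x D_6 are 1, 1, 1, 1, 1, 1, 1, 1, 1, 1, 1, 1, 1, 1, 1, 1, 2, 2, 2, 2, 2, 2, 2, 2: 16 irreducibles of dimension 1, each with multiplicity 1; 8 irreducibles of dimension 2, each with multiplicity 2. Total dimension 16*1*1 + 8*2*2 = 48 = |G|.

Proof sketch: General theorem: in the regular representation of a finite group G, each irreducible appears with multiplicity equal to its dimension. Check: dim(rho_reg) = sum d_i^2 = 1 + 1 + 1 + 1 + 1 + 1 + 1 + 1 + 1 + 1 + 1 + 1 + 1 + 1 + 1 + 1 + 4 + 4 + 4 + 4 + 4 + 4 + 4 + 4 = 48 = |G|.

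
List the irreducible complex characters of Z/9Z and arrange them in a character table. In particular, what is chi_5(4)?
Character table of Z/9Z (irreps indexed chi_0,...,chi_8 with chi_k(m) = zeta_9^(k*m), zeta_9 = exp(2*pi*i/9)):
  irrep \ class  {0} (size 1)  {1} (size 1)    {2} (size 1)    {3} (size 1)    {4} (size 1)    {5} (size 1)    {6} (size 1)    {7} (size 1)    {8} (size 1)  
  chi_0          1             1               1               1               1               1               1               1               1             
  chi_1          1             exp(2*I*pi/9)   exp(4*I*pi/9)   exp(2*I*pi/3)   exp(8*I*pi/9)   exp(-8*I*pi/9)  exp(-2*I*pi/3)  exp(-4*I*pi/9)  exp(-2*I*pi/9)
  chi_2          1             exp(4*I*pi/9)   exp(8*I*pi/9)   exp(-2*I*pi/3)  exp(-2*I*pi/9)  exp(2*I*pi/9)   exp(2*I*pi/3)   exp(-8*I*pi/9)  exp(-4*I*pi/9)
  chi_3          1             exp(2*I*pi/3)   exp(-2*I*pi/3)  1               exp(2*I*pi/3)   exp(-2*I*pi/3)  1               exp(2*I*pi/3)   exp(-2*I*pi/3)
  chi_4          1             exp(8*I*pi/9)   exp(-2*I*pi/9)  exp(2*I*pi/3)   exp(-4*I*pi/9)  exp(4*I*pi/9)   exp(-2*I*pi/3)  exp(2*I*pi/9)   exp(-8*I*pi/9)
  chi_5          1             exp(-8*I*pi/9)  exp(2*I*pi/9)   exp(-2*I*pi/3)  exp(4*I*pi/9)   exp(-4*I*pi/9)  exp(2*I*pi/3)   exp(-2*I*pi/9)  exp(8*I*pi/9) 
  chi_6          1             exp(-2*I*pi/3)  exp(2*I*pi/3)   1               exp(-2*I*pi/3)  exp(2*I*pi/3)   1               exp(-2*I*pi/3)  exp(2*I*pi/3) 
  chi_7          1             exp(-4*I*pi/9)  exp(-8*I*pi/9)  exp(2*I*pi/3)   exp(2*I*pi/9)   exp(-2*I*pi/9)  exp(-2*I*pi/3)  exp(8*I*pi/9)   exp(4*I*pi/9) 
  chi_8          1             exp(-2*I*pi/9)  exp(-4*I*pi/9)  exp(-2*I*pi/3)  exp(-8*I*pi/9)  exp(8*I*pi/9)   exp(2*I*pi/3)   exp(4*I*pi/9)   exp(2*I*pi/9) 

Spot check: chi_5(4) = zeta_9^(5*4) = zeta_9^20 = exp(4*I*pi/9).

Argument: Z/9Z is abelian, so all 9 irreducible complex representations are 1-dimensional. They are given by chi_k(m) = zeta_9^(k*m) for k = 0,...,8. Row orthogonality: sum_m chi_k(m) conj(chi_l(m)) = 9 * [k = l].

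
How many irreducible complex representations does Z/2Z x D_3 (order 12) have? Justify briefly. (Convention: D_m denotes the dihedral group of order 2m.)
6

Why: The number of irreducible complex representations of a finite group equals its number of conjugacy classes. For a direct product, #classes(G x H) = #classes(G) * #classes(H). Z/2Z has 2 classes (abelian), D_3 has 3 classes, so 2 * 3 = 6, so Z/2Z x D_3 (order 12) has exactly 6 irreducible complex representations.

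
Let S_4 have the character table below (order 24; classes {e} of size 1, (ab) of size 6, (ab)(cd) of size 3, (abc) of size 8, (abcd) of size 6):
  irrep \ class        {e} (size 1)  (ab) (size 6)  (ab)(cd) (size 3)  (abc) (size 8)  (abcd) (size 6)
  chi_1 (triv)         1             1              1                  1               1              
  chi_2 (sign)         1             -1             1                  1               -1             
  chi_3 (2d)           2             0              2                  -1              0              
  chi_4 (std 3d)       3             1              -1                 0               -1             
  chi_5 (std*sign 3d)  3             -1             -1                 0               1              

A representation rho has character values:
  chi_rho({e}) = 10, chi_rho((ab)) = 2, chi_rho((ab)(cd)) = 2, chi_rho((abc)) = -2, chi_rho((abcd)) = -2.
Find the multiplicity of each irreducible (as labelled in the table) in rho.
Multiplicities: chi_1: 0, chi_2: 0, chi_3: 2, chi_4: 2, chi_5: 0.

Reasoning: Use <chi_rho, chi> = (1/|G|) sum_C |C| * chi_rho(C) * conj(chi(C)) with |G| = 24 for each irreducible chi in the table:
  <chi_rho, chi_1> = (1/24)[1*(10)*conj(1) + 6*(2)*conj(1) + 3*(2)*conj(1) + 8*(-2)*conj(1) + 6*(-2)*conj(1)]
      = (1/24)[(10) + (12) + (6) + (-16) + (-12)] = 0/24 = 0
  <chi_rho, chi_2> = (1/24)[1*(10)*conj(1) + 6*(2)*conj(-1) + 3*(2)*conj(1) + 8*(-2)*conj(1) + 6*(-2)*conj(-1)]
      = (1/24)[(10) + (-12) + (6) + (-16) + (12)] = 0/24 = 0
  <chi_rho, chi_3> = (1/24)[1*(10)*conj(2) + 6*(2)*conj(0) + 3*(2)*conj(2) + 8*(-2)*conj(-1) + 6*(-2)*conj(0)]
      = (1/24)[(20) + (0) + (12) + (16) + (0)] = 48/24 = 2
  <chi_rho, chi_4> = (1/24)[1*(10)*conj(3) + 6*(2)*conj(1) + 3*(2)*conj(-1) + 8*(-2)*conj(0) + 6*(-2)*conj(-1)]
      = (1/24)[(30) + (12) + (-6) + (0) + (12)] = 48/24 = 2
  <chi_rho, chi_5> = (1/24)[1*(10)*conj(3) + 6*(2)*conj(-1) + 3*(2)*conj(-1) + 8*(-2)*conj(0) + 6*(-2)*conj(1)]
      = (1/24)[(30) + (-12) + (-6) + (0) + (-12)] = 0/24 = 0
Dimension check: dim(rho) = sum (mult * dim) = 0*1 + 0*1 + 2*2 + 2*3 + 0*3 = 10 = chi_rho(e) = 10.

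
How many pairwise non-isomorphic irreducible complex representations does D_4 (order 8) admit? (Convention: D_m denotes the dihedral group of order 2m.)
5

The number of irreducible complex representations of a finite group equals its number of conjugacy classes. D_4 has 5 conjugacy classes (n/2 + 3 for n even), so D_4 (order 8) has exactly 5 irreducible complex representations.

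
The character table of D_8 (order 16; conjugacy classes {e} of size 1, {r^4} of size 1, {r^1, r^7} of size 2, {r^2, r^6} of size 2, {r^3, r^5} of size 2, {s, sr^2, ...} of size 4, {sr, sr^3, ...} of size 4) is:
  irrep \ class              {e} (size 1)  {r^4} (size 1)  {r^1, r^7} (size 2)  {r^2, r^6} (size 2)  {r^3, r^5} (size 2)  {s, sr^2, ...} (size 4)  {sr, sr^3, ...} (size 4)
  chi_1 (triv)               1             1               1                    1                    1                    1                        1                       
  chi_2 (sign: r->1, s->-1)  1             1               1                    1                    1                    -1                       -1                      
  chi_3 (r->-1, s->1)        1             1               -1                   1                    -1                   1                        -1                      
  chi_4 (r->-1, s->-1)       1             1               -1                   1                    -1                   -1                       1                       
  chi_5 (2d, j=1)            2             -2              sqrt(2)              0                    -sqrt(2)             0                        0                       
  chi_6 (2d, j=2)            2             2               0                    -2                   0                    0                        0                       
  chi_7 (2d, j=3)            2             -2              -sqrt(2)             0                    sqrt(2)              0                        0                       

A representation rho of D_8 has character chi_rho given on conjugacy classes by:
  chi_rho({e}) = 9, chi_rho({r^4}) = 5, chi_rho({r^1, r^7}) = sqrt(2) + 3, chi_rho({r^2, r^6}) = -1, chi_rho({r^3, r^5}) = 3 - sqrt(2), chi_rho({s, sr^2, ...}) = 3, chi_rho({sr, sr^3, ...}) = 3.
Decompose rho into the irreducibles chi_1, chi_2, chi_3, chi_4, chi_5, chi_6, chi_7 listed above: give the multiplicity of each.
Multiplicities: chi_1: 3, chi_2: 0, chi_3: 0, chi_4: 0, chi_5: 1, chi_6: 2, chi_7: 0.

Proof sketch: Use <chi_rho, chi> = (1/|G|) sum_C |C| * chi_rho(C) * conj(chi(C)) with |G| = 16 for each irreducible chi in the table:
  <chi_rho, chi_1> = (1/16)[1*(9)*conj(1) + 1*(5)*conj(1) + 2*(sqrt(2) + 3)*conj(1) + 2*(-1)*conj(1) + 2*(3 - sqrt(2))*conj(1) + 4*(3)*conj(1) + 4*(3)*conj(1)]
      = (1/16)[(9) + (5) + (2*sqrt(2) + 6) + (-2) + (6 - 2*sqrt(2)) + (12) + (12)] = 48/16 = 3
  <chi_rho, chi_2> = (1/16)[1*(9)*conj(1) + 1*(5)*conj(1) + 2*(sqrt(2) + 3)*conj(1) + 2*(-1)*conj(1) + 2*(3 - sqrt(2))*conj(1) + 4*(3)*conj(-1) + 4*(3)*conj(-1)]
      = (1/16)[(9) + (5) + (2*sqrt(2) + 6) + (-2) + (6 - 2*sqrt(2)) + (-12) + (-12)] = 0/16 = 0
  <chi_rho, chi_3> = (1/16)[1*(9)*conj(1) + 1*(5)*conj(1) + 2*(sqrt(2) + 3)*conj(-1) + 2*(-1)*conj(1) + 2*(3 - sqrt(2))*conj(-1) + 4*(3)*conj(1) + 4*(3)*conj(-1)]
      = (1/16)[(9) + (5) + (-6 - 2*sqrt(2)) + (-2) + (-6 + 2*sqrt(2)) + (12) + (-12)] = 0/16 = 0
  <chi_rho, chi_4> = (1/16)[1*(9)*conj(1) + 1*(5)*conj(1) + 2*(sqrt(2) + 3)*conj(-1) + 2*(-1)*conj(1) + 2*(3 - sqrt(2))*conj(-1) + 4*(3)*conj(-1) + 4*(3)*conj(1)]
      = (1/16)[(9) + (5) + (-6 - 2*sqrt(2)) + (-2) + (-6 + 2*sqrt(2)) + (-12) + (12)] = 0/16 = 0
  <chi_rho, chi_5> = (1/16)[1*(9)*conj(2) + 1*(5)*conj(-2) + 2*(sqrt(2) + 3)*conj(sqrt(2)) + 2*(-1)*conj(0) + 2*(3 - sqrt(2))*conj(-sqrt(2)) + 4*(3)*conj(0) + 4*(3)*conj(0)]
      = (1/16)[(18) + (-10) + (4 + 6*sqrt(2)) + (0) + (4 - 6*sqrt(2)) + (0) + (0)] = 16/16 = 1
  <chi_rho, chi_6> = (1/16)[1*(9)*conj(2) + 1*(5)*conj(2) + 2*(sqrt(2) + 3)*conj(0) + 2*(-1)*conj(-2) + 2*(3 - sqrt(2))*conj(0) + 4*(3)*conj(0) + 4*(3)*conj(0)]
      = (1/16)[(18) + (10) + (0) + (4) + (0) + (0) + (0)] = 32/16 = 2
  <chi_rho, chi_7> = (1/16)[1*(9)*conj(2) + 1*(5)*conj(-2) + 2*(sqrt(2) + 3)*conj(-sqrt(2)) + 2*(-1)*conj(0) + 2*(3 - sqrt(2))*conj(sqrt(2)) + 4*(3)*conj(0) + 4*(3)*conj(0)]
      = (1/16)[(18) + (-10) + (-6*sqrt(2) - 4) + (0) + (-4 + 6*sqrt(2)) + (0) + (0)] = 0/16 = 0
Dimension check: dim(rho) = sum (mult * dim) = 3*1 + 0*1 + 0*1 + 0*1 + 1*2 + 2*2 + 0*2 = 9 = chi_rho(e) = 9.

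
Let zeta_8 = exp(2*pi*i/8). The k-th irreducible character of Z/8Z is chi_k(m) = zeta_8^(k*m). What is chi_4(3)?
chi_4(3) = zeta_8^12 = -1

Justification: chi_4(3) = zeta_8^(4*3) = zeta_8^12. Since zeta_8^8 = 1, this equals zeta_8^4 = exp(2*pi*i*4/8) = -1.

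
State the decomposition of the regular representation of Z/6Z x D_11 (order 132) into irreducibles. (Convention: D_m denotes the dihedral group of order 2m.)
Each irreducible V_i of dimension d_i appears with multiplicity d_i, i.e. rho_reg = (direct sum over all irreducibles V_i) d_i V_i. The irreducible dimensions for Z/6Z x D_11 are 1, 1, 1, 1, 1, 1, 1, 1, 1, 1, 1, 1, 2, 2, 2, 2, 2, 2, 2, 2, 2, 2, 2, 2, 2, 2, 2, 2, 2, 2, 2, 2, 2, 2, 2, 2, 2, 2, 2, 2, 2, 2: 12 irreducibles of dimension 1, each with multiplicity 1; 30 irreducibles of dimension 2, each with multiplicity 2. Total dimension 12*1*1 + 30*2*2 = 132 = |G|.

Explanation: General theorem: in the regular representation of a finite group G, each irreducible appears with multiplicity equal to its dimension. Check: dim(rho_reg) = sum d_i^2 = 1 + 1 + 1 + 1 + 1 + 1 + 1 + 1 + 1 + 1 + 1 + 1 + 4 + 4 + 4 + 4 + 4 + 4 + 4 + 4 + 4 + 4 + 4 + 4 + 4 + 4 + 4 + 4 + 4 + 4 + 4 + 4 + 4 + 4 + 4 + 4 + 4 + 4 + 4 + 4 + 4 + 4 = 132 = |G|.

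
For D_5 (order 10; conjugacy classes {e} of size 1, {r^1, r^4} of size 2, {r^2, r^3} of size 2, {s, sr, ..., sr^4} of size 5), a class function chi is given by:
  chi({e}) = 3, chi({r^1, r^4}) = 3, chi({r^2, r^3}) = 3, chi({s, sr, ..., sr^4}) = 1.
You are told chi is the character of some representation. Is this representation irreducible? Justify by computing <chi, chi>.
Not irreducible (reducible): <chi, chi> = 5 > 1.

Working: <chi, chi> = (1/|G|) sum_C |C| * |chi(C)|^2 = (1/10)[1*|3|^2 + 2*|3|^2 + 2*|3|^2 + 5*|1|^2]
  = (1/10)[(9) + (18) + (18) + (5)] = 50/10 = 5.
A character is irreducible iff <chi, chi> = 1, so this representation is reducible.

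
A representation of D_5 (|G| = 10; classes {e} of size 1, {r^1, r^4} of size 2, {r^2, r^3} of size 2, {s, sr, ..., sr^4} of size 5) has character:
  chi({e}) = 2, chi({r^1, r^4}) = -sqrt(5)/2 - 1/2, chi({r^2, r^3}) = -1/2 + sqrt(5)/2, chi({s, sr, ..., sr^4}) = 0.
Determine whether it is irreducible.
Irreducible: <chi, chi> = 1.

Derivation: <chi, chi> = (1/|G|) sum_C |C| * |chi(C)|^2 = (1/10)[1*|2|^2 + 2*|-sqrt(5)/2 - 1/2|^2 + 2*|-1/2 + sqrt(5)/2|^2 + 5*|0|^2]
  = (1/10)[(4) + (sqrt(5) + 3) + (3 - sqrt(5)) + (0)] = 10/10 = 1.
A character is irreducible iff <chi, chi> = 1, so this representation is irreducible.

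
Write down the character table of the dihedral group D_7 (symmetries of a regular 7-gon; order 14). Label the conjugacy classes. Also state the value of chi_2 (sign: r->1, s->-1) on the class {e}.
Conjugacy classes: {e} of size 1, {r^1, r^6} of size 2, {r^2, r^5} of size 2, {r^3, r^4} of size 2, {s, sr, ..., sr^6} of size 7.
Character table:
  irrep \ class              {e} (size 1)  {r^1, r^6} (size 2)  {r^2, r^5} (size 2)  {r^3, r^4} (size 2)  {s, sr, ..., sr^6} (size 7)
  chi_1 (triv)               1             1                    1                    1                    1                          
  chi_2 (sign: r->1, s->-1)  1             1                    1                    1                    -1                         
  chi_3 (2d, j=1)            2             2*cos(2*pi/7)        -2*cos(3*pi/7)       -2*cos(pi/7)         0                          
  chi_4 (2d, j=2)            2             -2*cos(3*pi/7)       -2*cos(pi/7)         2*cos(2*pi/7)        0                          
  chi_5 (2d, j=3)            2             -2*cos(pi/7)         2*cos(2*pi/7)        -2*cos(3*pi/7)       0                          

Spot check: chi_2 (sign: r->1, s->-1) on {e} = 1.

Solution. D_7 has order 2*7 = 14 with 5 conjugacy classes, hence 5 irreducibles. Sum of squared dims 1 + 1 + 4 + 4 + 4 = 14 = |G|. Linear characters come from the abelianisation; the 2-dimensional irreps have character r^k -> 2*cos(2*pi*j*k/7), reflections -> 0.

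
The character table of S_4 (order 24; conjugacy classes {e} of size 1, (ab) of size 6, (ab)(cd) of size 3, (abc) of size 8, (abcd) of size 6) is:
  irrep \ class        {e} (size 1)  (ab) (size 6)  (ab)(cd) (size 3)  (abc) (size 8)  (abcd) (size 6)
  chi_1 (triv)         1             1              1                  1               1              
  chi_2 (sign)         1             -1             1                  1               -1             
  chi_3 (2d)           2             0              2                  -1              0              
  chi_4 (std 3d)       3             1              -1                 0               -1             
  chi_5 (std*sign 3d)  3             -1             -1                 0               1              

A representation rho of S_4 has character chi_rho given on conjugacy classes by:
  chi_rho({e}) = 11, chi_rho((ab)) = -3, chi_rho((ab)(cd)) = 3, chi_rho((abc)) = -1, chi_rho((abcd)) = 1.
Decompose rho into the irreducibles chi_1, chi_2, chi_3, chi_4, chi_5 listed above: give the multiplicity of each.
Multiplicities: chi_1: 0, chi_2: 1, chi_3: 2, chi_4: 0, chi_5: 2.

Justification: Use <chi_rho, chi> = (1/|G|) sum_C |C| * chi_rho(C) * conj(chi(C)) with |G| = 24 for each irreducible chi in the table:
  <chi_rho, chi_1> = (1/24)[1*(11)*conj(1) + 6*(-3)*conj(1) + 3*(3)*conj(1) + 8*(-1)*conj(1) + 6*(1)*conj(1)]
      = (1/24)[(11) + (-18) + (9) + (-8) + (6)] = 0/24 = 0
  <chi_rho, chi_2> = (1/24)[1*(11)*conj(1) + 6*(-3)*conj(-1) + 3*(3)*conj(1) + 8*(-1)*conj(1) + 6*(1)*conj(-1)]
      = (1/24)[(11) + (18) + (9) + (-8) + (-6)] = 24/24 = 1
  <chi_rho, chi_3> = (1/24)[1*(11)*conj(2) + 6*(-3)*conj(0) + 3*(3)*conj(2) + 8*(-1)*conj(-1) + 6*(1)*conj(0)]
      = (1/24)[(22) + (0) + (18) + (8) + (0)] = 48/24 = 2
  <chi_rho, chi_4> = (1/24)[1*(11)*conj(3) + 6*(-3)*conj(1) + 3*(3)*conj(-1) + 8*(-1)*conj(0) + 6*(1)*conj(-1)]
      = (1/24)[(33) + (-18) + (-9) + (0) + (-6)] = 0/24 = 0
  <chi_rho, chi_5> = (1/24)[1*(11)*conj(3) + 6*(-3)*conj(-1) + 3*(3)*conj(-1) + 8*(-1)*conj(0) + 6*(1)*conj(1)]
      = (1/24)[(33) + (18) + (-9) + (0) + (6)] = 48/24 = 2
Dimension check: dim(rho) = sum (mult * dim) = 0*1 + 1*1 + 2*2 + 0*3 + 2*3 = 11 = chi_rho(e) = 11.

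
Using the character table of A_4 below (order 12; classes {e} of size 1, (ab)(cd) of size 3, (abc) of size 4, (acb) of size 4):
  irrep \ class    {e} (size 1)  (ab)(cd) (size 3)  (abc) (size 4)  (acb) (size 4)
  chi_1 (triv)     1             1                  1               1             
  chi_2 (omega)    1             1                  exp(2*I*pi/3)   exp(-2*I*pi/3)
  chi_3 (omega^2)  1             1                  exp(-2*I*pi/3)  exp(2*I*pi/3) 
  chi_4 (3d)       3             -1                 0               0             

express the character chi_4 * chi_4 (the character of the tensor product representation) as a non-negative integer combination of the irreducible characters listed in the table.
chi_4 tensor chi_4 = chi_1 + chi_2 + chi_3 + 2*chi_4 (all other irreducibles have multiplicity 0).

Derivation: The character of a tensor product is the pointwise product (chi_4 * chi_4)(C) = chi_4(C) * chi_4(C):
  {e}: (3)*(3), (ab)(cd): (-1)*(-1), (abc): (0)*(0), (acb): (0)*(0)
so (chi_4 * chi_4) takes values
  {e} -> 9, (ab)(cd) -> 1, (abc) -> 0, (acb) -> 0.
Now take the inner product of this character with each irreducible chi from the table, <chi_4*chi_4, chi> = (1/12) sum_C |C| (chi_4*chi_4)(C) conj(chi(C)):
  <chi_4*chi_4, chi_1> = (1/12)[1*(9)*conj(1) + 3*(1)*conj(1) + 4*(0)*conj(1) + 4*(0)*conj(1)]
      = (1/12)[(9) + (3) + (0) + (0)] = 12/12 = 1
  <chi_4*chi_4, chi_2> = (1/12)[1*(9)*conj(1) + 3*(1)*conj(1) + 4*(0)*conj(exp(2*I*pi/3)) + 4*(0)*conj(exp(-2*I*pi/3))]
      = (1/12)[(9) + (3) + (0) + (0)] = 12/12 = 1
  <chi_4*chi_4, chi_3> = (1/12)[1*(9)*conj(1) + 3*(1)*conj(1) + 4*(0)*conj(exp(-2*I*pi/3)) + 4*(0)*conj(exp(2*I*pi/3))]
      = (1/12)[(9) + (3) + (0) + (0)] = 12/12 = 1
  <chi_4*chi_4, chi_4> = (1/12)[1*(9)*conj(3) + 3*(1)*conj(-1) + 4*(0)*conj(0) + 4*(0)*conj(0)]
      = (1/12)[(27) + (-3) + (0) + (0)] = 24/12 = 2
(Exp terms are combined using exp(i*s)*conj(exp(i*t)) = exp(i*(s-t)), and sums of them are collapsed using the identity that for every m > 1 the m distinct m-th roots of unity sum to 0, e.g. 1 + exp(2*I*pi/3) + exp(-2*I*pi/3) = 0.)
Hence the multiplicities are chi_1: 1, chi_2: 1, chi_3: 1, chi_4: 2. Dimension check: dim(chi_4)*dim(chi_4) = 3*3 = 9 and sum (mult * dim) = 1*1 + 1*1 + 1*1 + 2*3 = 9.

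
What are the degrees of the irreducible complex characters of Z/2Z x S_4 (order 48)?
Dimensions: 1, 1, 1, 1, 2, 2, 3, 3, 3, 3

Derivation: There are 10 irreducibles (= number of conjugacy classes). Their dimensions d_i satisfy sum d_i^2 = |G| = 48: 1 + 1 + 1 + 1 + 4 + 4 + 9 + 9 + 9 + 9 = 48. (For the product with Z/2Z: each of the 2 1-dim characters of Z/2Z tensors with each irrep of S_4, giving 2 copies of each S_4-dimension.)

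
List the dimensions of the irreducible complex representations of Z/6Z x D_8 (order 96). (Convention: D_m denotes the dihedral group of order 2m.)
Dimensions: 1, 1, 1, 1, 1, 1, 1, 1, 1, 1, 1, 1, 1, 1, 1, 1, 1, 1, 1, 1, 1, 1, 1, 1, 2, 2, 2, 2, 2, 2, 2, 2, 2, 2, 2, 2, 2, 2, 2, 2, 2, 2

There are 42 irreducibles (= number of conjugacy classes). Their dimensions d_i satisfy sum d_i^2 = |G| = 96: 1 + 1 + 1 + 1 + 1 + 1 + 1 + 1 + 1 + 1 + 1 + 1 + 1 + 1 + 1 + 1 + 1 + 1 + 1 + 1 + 1 + 1 + 1 + 1 + 4 + 4 + 4 + 4 + 4 + 4 + 4 + 4 + 4 + 4 + 4 + 4 + 4 + 4 + 4 + 4 + 4 + 4 = 96. (For the product with Z/6Z: each of the 6 1-dim characters of Z/6Z tensors with each irrep of D_8, giving 6 copies of each D_8-dimension.)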